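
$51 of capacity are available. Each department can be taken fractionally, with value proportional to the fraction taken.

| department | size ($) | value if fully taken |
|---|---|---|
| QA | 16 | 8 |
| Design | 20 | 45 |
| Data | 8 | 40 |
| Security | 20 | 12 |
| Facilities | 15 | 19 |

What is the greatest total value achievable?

108.8

Sort by value density: Data 40/8≈5, Design 45/20≈2.25, Facilities 19/15≈1.27, Security 12/20≈0.6, QA 8/16≈0.5.
All 8 $ of Data fit (value 40) — 43 remain.
Take all of Design (20 $, value 45) — 23 $ left.
Take all of Facilities (15 $, value 19) — 8 $ left.
Only 8 $ remain; take 8/20 of Security for value 12×8/20 = 4.8.
Total value = 108.8.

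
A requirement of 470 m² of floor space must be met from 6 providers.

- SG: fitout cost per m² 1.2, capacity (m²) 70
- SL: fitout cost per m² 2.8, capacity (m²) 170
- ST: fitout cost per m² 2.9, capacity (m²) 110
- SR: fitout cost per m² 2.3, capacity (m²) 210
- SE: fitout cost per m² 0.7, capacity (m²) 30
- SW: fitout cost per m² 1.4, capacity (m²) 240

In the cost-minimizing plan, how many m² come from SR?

130

Use providers in increasing cost order.
Take 30 from SE at 0.7 → need 440 more.
SG at 1.2: take all 70 m² → 370 still needed.
SW at 1.4: take all 240 m² → 130 still needed.
Take 130 from SR at 2.3 to finish.
SL, ST: unused.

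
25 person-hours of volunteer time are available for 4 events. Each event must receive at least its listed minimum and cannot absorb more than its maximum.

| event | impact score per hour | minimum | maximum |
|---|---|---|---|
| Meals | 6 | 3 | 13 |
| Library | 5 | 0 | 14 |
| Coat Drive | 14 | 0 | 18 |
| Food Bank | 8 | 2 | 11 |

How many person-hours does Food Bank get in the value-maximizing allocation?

4

Meeting every minimum uses 3+0+0+2 = 5 person-hours, leaving 20.
Highest impact score per hour first: Coat Drive 14 > Food Bank 8 > Meals 6 > Library 5.
Coat Drive takes 18 more to reach its cap of 18 ; 2 left.
Only 2 left; Food Bank takes them to reach 4.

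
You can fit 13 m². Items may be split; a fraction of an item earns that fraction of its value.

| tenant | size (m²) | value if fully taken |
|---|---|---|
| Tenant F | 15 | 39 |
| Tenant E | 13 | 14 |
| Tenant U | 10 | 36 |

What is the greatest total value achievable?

Rank by value-to-size ratio: Tenant U 36/10≈3.6, Tenant F 39/15≈2.6, Tenant E 14/13≈1.08.
All 10 m² of Tenant U fit (value 36) — 3 remain.
Only 3 m² remain; take 3/15 of Tenant F for value 39×3/15 = 7.8.
Total value = 43.8.

43.8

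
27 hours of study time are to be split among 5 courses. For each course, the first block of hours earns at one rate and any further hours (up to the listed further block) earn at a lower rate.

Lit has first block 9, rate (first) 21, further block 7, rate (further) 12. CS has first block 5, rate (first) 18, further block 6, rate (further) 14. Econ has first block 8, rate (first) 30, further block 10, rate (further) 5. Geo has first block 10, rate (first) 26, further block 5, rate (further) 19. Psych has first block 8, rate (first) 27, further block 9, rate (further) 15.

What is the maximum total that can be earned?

Order all 10 blocks by rate: Econ/tier1 30 > Psych/tier1 27 > Geo/tier1 26 > Lit/tier1 21 > Geo/tier2 19 > CS/tier1 18 > Psych/tier2 15 > CS/tier2 14 > Lit/tier2 12 > Econ/tier2 5.
Fill Econ tier1 block (8 at 30) → 19 left.
Fill Psych tier1 block (8 at 27) → 11 left.
Geo tier1 at 26: fill all 10 → 1 left.
1 remain; put them into Lit tier1 at 21.
Total = 30×8 + 27×8 + 26×10 + 21×1 = 737.

737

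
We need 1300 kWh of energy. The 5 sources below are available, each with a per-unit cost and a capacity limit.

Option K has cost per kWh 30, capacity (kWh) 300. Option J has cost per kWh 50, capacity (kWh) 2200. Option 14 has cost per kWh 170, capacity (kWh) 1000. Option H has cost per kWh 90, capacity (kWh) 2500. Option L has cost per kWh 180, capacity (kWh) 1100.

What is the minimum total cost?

Use sources in increasing cost order.
Option K (30): use full 300 — 1000 kWh to go.
Take 1000 from Option J at 50 to finish.
Option H, Option 14, Option L: unused.
Cost = 300×30 + 1000×50 = 59000.

59000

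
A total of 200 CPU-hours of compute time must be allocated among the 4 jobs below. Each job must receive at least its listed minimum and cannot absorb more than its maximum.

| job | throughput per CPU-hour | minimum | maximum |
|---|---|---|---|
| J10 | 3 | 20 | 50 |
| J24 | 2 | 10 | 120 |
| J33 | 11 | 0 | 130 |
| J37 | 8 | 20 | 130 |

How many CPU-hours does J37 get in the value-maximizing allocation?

Meeting every minimum uses 20+10+0+20 = 50 CPU-hours, leaving 150.
Order the jobs by throughput per CPU-hour: J33 11 > J37 8 > J10 3 > J24 2.
J33: +130 to 130 (cap) ; 20 left.
J37: +20 (room for 110) → 40. Pool exhausted.

40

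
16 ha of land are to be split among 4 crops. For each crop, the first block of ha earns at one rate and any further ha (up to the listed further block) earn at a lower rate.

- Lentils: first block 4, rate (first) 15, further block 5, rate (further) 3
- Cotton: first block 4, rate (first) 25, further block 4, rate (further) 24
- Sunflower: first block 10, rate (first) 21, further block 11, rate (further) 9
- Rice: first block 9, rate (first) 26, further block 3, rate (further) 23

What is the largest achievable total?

Treat each block as its own option and order by rate: Rice/T1 26 > Cotton/T1 25 > Cotton/T2 24 > Rice/T2 23 > Sunflower/T1 21 > Lentils/T1 15 > Sunflower/T2 9 > Lentils/T2 3.
Rice/T1 (26): +9 — 7 left.
Cotton/T1 (25): +4 — 3 left.
Cotton T2 at 24: only 3 left, fill 3.
Total = 26×9 + 25×4 + 24×3 = 406.

406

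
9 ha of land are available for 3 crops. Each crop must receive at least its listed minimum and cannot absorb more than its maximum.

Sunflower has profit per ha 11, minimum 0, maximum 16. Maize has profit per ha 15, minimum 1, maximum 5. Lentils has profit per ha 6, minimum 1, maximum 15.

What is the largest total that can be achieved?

Meeting every minimum uses 0+1+1 = 2 ha, leaving 7.
Order the crops by profit per ha: Maize 15 > Sunflower 11 > Lentils 6.
Maize takes 4 more to reach its cap of 5 → 3 left.
Only 3 left; Sunflower takes them to reach 3.
Total = 11×3 + 15×5 + 6×1 = 114.

114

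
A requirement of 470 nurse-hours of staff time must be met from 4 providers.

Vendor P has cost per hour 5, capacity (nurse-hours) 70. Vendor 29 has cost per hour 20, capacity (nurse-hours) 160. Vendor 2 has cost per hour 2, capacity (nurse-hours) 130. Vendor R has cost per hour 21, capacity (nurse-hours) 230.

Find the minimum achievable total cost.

Fill from the cheapest provider first.
Vendor 2 at 2: take all 130 nurse-hours — 340 still needed.
Vendor P at 5: take all 70 nurse-hours — 270 still needed.
Vendor 29 at 20: take all 160 nurse-hours — 110 still needed.
Take 110 from Vendor R at 21 to finish.
Cost = 130×2 + 70×5 + 160×20 + 110×21 = 6120.

6120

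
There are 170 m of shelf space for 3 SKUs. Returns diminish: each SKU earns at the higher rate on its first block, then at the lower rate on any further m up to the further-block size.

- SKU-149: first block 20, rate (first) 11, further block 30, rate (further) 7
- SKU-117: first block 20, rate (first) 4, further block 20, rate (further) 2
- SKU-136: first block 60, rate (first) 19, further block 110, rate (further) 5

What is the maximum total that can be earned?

1870

Treat each block as its own option and order by rate: SKU-136/T1 19 > SKU-149/T1 11 > SKU-149/T2 7 > SKU-136/T2 5 > SKU-117/T1 4 > SKU-117/T2 2.
SKU-136 T1 at 19: fill all 60 ; 110 left.
Fill SKU-149 T1 block (20 at 11) ; 90 left.
SKU-149 T2 at 7: fill all 30 ; 60 left.
SKU-136 T2 at 5: only 60 left, fill 60.
Total = 19×60 + 11×20 + 7×30 + 5×60 = 1870.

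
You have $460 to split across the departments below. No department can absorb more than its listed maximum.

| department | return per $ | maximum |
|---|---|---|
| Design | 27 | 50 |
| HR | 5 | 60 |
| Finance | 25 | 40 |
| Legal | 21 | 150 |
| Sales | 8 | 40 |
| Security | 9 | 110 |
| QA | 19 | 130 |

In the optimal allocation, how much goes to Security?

Rank by return per $: Design 27 > Finance 25 > Legal 21 > QA 19 > Security 9 > Sales 8 > HR 5.
Give Design 50 to hit its cap of 50 ; 410 left.
Finance takes 40 to reach its cap of 40 ; 370 left.
Legal takes 150 to reach its cap of 150 ; 220 left.
QA takes 130 to reach its cap of 130 ; 90 left.
Only 90 left; Security takes them to reach 90.

90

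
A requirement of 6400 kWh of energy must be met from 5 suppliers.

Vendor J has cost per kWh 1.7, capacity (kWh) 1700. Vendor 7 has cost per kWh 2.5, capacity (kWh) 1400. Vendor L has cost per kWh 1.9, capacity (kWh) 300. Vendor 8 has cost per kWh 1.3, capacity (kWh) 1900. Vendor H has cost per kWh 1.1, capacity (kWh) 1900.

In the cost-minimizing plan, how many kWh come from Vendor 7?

Use suppliers in increasing cost order.
Vendor H at 1.1: take all 1900 kWh — 4500 still needed.
Vendor 8 (1.3): use full 1900 — 2600 kWh to go.
Take 1700 from Vendor J at 1.7 — need 900 more.
Vendor L (1.9): use full 300 — 600 kWh to go.
Vendor 7 at 2.5: take 600 of its 1400 — requirement met.

600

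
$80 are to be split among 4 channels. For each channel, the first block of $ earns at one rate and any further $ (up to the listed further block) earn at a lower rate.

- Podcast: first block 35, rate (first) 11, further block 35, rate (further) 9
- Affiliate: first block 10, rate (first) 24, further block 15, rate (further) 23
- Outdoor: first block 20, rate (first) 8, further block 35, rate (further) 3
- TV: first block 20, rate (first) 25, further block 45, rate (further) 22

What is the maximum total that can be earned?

Order all 8 blocks by rate: TV/T1 25 > Affiliate/T1 24 > Affiliate/T2 23 > TV/T2 22 > Podcast/T1 11 > Podcast/T2 9 > Outdoor/T1 8 > Outdoor/T2 3.
TV/T1 (25): +20 ; 60 left.
Affiliate/T1 (24): +10 ; 50 left.
Affiliate T2 at 23: fill all 15 ; 35 left.
TV/T2: +35 of 45 at 22; pool empty.
Total = 25×20 + 24×10 + 23×15 + 22×35 = 1855.

1855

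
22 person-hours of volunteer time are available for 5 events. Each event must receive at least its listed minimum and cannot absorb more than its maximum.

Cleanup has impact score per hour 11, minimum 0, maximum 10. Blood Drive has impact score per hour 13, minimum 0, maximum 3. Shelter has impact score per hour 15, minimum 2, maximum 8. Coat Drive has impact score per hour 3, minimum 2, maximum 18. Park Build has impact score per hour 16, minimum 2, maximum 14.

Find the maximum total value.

Meeting every minimum uses 0+0+2+2+2 = 6 person-hours, leaving 16.
Order the events by impact score per hour: Park Build 16 > Shelter 15 > Blood Drive 13 > Cleanup 11 > Coat Drive 3.
Park Build: +12 to 14 (cap) → 4 left.
Shelter has room for 6 more but only 4 remain, so it gets 6.
Total = 15×6 + 3×2 + 16×14 = 320.

320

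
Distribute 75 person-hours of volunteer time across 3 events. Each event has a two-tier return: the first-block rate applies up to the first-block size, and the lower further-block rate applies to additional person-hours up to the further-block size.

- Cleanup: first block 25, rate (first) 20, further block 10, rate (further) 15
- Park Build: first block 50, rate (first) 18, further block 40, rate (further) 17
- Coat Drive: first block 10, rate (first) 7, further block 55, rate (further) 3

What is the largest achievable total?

1400

Rank every tier by rate: Cleanup/tier1 20 > Park Build/tier1 18 > Park Build/tier2 17 > Cleanup/tier2 15 > Coat Drive/tier1 7 > Coat Drive/tier2 3.
Cleanup/tier1 (20): +25 — 50 left.
Fill Park Build tier1 block (50 at 18) — 0 left.
Total = 20×25 + 18×50 = 1400.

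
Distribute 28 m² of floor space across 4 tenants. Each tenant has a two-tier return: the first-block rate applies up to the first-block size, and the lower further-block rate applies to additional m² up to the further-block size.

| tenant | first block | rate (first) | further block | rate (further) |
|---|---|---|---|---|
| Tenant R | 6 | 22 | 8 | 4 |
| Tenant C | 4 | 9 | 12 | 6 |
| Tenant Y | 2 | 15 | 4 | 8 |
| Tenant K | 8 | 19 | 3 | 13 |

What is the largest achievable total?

427

Order all 8 blocks by rate: Tenant R/T1 22 > Tenant K/T1 19 > Tenant Y/T1 15 > Tenant K/T2 13 > Tenant C/T1 9 > Tenant Y/T2 8 > Tenant C/T2 6 > Tenant R/T2 4.
Tenant R T1 at 22: fill all 6 → 22 left.
Fill Tenant K T1 block (8 at 19) → 14 left.
Tenant Y/T1 (15): +2 → 12 left.
Tenant K T2 at 13: fill all 3 → 9 left.
Tenant C/T1 (9): +4 → 5 left.
Tenant Y/T2 (8): +4 → 1 left.
1 remain; put them into Tenant C T2 at 6.
Total = 22×6 + 19×8 + 15×2 + 13×3 + 9×4 + 8×4 + 6×1 = 427.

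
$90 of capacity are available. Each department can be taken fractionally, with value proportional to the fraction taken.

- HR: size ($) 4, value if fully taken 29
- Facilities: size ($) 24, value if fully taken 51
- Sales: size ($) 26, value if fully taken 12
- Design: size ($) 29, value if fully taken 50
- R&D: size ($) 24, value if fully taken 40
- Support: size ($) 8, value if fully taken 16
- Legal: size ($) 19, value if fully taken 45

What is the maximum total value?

Best value per unit of size first: HR 29/4≈7.25, Legal 45/19≈2.37, Facilities 51/24≈2.12, Support 16/8≈2, Design 50/29≈1.72, R&D 40/24≈1.67, Sales 12/26≈0.462.
All 4 $ of HR fit (value 29) — 86 remain.
All 19 $ of Legal fit (value 45) — 67 remain.
All 24 $ of Facilities fit (value 51) — 43 remain.
Support: take in full, 8 $ for value 16 — 35 left.
Design: take in full, 29 $ for value 50 — 6 left.
Only 6 $ remain; take 6/24 of R&D for value 40×6/24 = 10.
Total value = 201.

201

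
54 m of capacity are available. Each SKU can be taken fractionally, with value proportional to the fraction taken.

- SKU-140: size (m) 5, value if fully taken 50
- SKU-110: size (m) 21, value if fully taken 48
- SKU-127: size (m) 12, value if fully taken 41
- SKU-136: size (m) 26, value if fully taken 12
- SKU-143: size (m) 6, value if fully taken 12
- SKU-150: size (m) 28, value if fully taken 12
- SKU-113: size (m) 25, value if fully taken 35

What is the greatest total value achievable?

165

Rank by value-to-size ratio: SKU-140 50/5≈10, SKU-127 41/12≈3.42, SKU-110 48/21≈2.29, SKU-143 12/6≈2, SKU-113 35/25≈1.4, SKU-136 12/26≈0.462, SKU-150 12/28≈0.429.
SKU-140: take in full, 5 m for value 50 ; 49 left.
All 12 m of SKU-127 fit (value 41) ; 37 remain.
All 21 m of SKU-110 fit (value 48) ; 16 remain.
Take all of SKU-143 (6 m, value 12) ; 10 m left.
10 m left: a 10/25 share of SKU-113 gives 35×10/25 = 14.
Total value = 165.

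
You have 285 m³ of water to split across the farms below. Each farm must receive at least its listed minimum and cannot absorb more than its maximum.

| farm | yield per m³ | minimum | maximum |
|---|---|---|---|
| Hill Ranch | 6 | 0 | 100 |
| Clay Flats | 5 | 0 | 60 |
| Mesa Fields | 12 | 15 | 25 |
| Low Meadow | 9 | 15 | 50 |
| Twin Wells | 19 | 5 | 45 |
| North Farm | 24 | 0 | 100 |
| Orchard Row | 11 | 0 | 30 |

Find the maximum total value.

Meeting every minimum uses 0+0+15+15+5+0+0 = 35 m³, leaving 250.
Order the farms by yield per m³: North Farm 24 > Twin Wells 19 > Mesa Fields 12 > Orchard Row 11 > Low Meadow 9 > Hill Ranch 6 > Clay Flats 5.
North Farm: +100 to 100 (cap) — 150 left.
Twin Wells: +40 to 45 (cap) — 110 left.
Give Mesa Fields 10 more to hit its cap of 25 — 100 left.
Orchard Row: +30 to 30 (cap) — 70 left.
Low Meadow: +35 to 50 (cap) — 35 left.
Hill Ranch: +35 (room for 100) → 35. Pool exhausted.
Total = 6×35 + 12×25 + 9×50 + 19×45 + 24×100 + 11×30 = 4545.

4545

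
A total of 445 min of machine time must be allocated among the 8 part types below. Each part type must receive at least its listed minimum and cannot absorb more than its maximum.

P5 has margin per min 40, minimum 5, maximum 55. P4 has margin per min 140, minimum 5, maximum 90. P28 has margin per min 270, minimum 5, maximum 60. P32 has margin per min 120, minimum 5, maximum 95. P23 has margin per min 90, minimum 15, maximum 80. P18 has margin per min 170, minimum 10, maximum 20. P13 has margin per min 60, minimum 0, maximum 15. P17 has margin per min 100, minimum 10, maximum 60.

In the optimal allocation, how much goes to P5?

25

Meeting every minimum uses 5+5+5+5+15+10+0+10 = 55 min, leaving 390.
Highest margin per min first: P28 270 > P18 170 > P4 140 > P32 120 > P17 100 > P23 90 > P13 60 > P5 40.
P28: +55 to 60 (cap) ; 335 left.
Give P18 10 more to hit its cap of 20 ; 325 left.
P4 takes 85 more to reach its cap of 90 ; 240 left.
Give P32 90 more to hit its cap of 95 ; 150 left.
P17: +50 to 60 (cap) ; 100 left.
P23: +65 to 80 (cap) ; 35 left.
P13: +15 to 15 (cap) ; 20 left.
P5: +20 (room for 50) → 25. Pool exhausted.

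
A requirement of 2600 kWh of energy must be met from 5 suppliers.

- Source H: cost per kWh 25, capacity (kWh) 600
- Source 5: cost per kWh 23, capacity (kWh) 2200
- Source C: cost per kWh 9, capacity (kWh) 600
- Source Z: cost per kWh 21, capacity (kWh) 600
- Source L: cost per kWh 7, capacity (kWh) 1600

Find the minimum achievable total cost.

Cheapest first:
Take 1600 from Source L at 7 — need 1000 more.
Source C at 9: take all 600 kWh — 400 still needed.
Take 400 from Source Z at 21 to finish.
Source 5, Source H: unused.
Cost = 1600×7 + 600×9 + 400×21 = 25000.

25000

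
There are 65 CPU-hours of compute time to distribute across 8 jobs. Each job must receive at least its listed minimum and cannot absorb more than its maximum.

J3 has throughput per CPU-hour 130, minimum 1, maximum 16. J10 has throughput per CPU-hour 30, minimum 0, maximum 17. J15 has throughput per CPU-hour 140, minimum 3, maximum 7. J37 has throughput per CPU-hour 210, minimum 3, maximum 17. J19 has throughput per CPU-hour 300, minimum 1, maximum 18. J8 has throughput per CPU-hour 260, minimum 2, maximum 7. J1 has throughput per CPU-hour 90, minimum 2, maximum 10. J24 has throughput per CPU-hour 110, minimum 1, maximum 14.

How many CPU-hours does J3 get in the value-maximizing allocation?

13

Meeting every minimum uses 1+0+3+3+1+2+2+1 = 13 CPU-hours, leaving 52.
Highest throughput per CPU-hour first: J19 300 > J8 260 > J37 210 > J15 140 > J3 130 > J24 110 > J1 90 > J10 30.
J19 takes 17 more to reach its cap of 18 — 35 left.
Give J8 5 more to hit its cap of 7 — 30 left.
J37 takes 14 more to reach its cap of 17 — 16 left.
J15: +4 to 7 (cap) — 12 left.
J3: +12 (room for 15) → 13. Pool exhausted.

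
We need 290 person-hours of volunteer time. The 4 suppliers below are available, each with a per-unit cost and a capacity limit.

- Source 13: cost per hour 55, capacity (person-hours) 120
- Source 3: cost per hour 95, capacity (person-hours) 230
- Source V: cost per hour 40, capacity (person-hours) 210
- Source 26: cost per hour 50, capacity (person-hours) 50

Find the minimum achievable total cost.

12550

Fill from the cheapest supplier first.
Source V (40): use full 210 → 80 person-hours to go.
Source 26 (50): use full 50 → 30 person-hours to go.
Take 30 from Source 13 at 55 to finish.
Source 3: unused.
Cost = 210×40 + 50×50 + 30×55 = 12550.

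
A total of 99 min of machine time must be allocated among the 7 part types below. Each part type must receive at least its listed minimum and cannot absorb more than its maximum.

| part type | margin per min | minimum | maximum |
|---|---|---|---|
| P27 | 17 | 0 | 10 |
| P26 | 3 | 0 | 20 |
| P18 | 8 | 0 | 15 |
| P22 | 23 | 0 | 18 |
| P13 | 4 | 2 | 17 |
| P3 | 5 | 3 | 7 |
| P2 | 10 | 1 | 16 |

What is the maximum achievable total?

Meeting every minimum uses 0+0+0+0+2+3+1 = 6 min, leaving 93.
Order the part types by margin per min: P22 23 > P27 17 > P2 10 > P18 8 > P3 5 > P13 4 > P26 3.
Give P22 18 more to hit its cap of 18 → 75 left.
P27: +10 to 10 (cap) → 65 left.
P2 takes 15 more to reach its cap of 16 → 50 left.
Give P18 15 more to hit its cap of 15 → 35 left.
P3 takes 4 more to reach its cap of 7 → 31 left.
Give P13 15 more to hit its cap of 17 → 16 left.
Only 16 left; P26 takes them to reach 16.
Total = 17×10 + 3×16 + 8×15 + 23×18 + 4×17 + 5×7 + 10×16 = 1015.

1015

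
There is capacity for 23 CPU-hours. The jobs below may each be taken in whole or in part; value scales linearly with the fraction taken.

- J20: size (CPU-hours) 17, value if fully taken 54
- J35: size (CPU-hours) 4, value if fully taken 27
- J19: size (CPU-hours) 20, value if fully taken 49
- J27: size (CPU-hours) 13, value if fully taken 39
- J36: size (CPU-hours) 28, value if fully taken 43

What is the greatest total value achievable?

Sort by value density: J35 27/4≈6.75, J20 54/17≈3.18, J27 39/13≈3, J19 49/20≈2.45, J36 43/28≈1.54.
Take all of J35 (4 CPU-hours, value 27) — 19 CPU-hours left.
Take all of J20 (17 CPU-hours, value 54) — 2 CPU-hours left.
2 CPU-hours left: a 2/13 share of J27 gives 39×2/13 = 6.
Total value = 87.

87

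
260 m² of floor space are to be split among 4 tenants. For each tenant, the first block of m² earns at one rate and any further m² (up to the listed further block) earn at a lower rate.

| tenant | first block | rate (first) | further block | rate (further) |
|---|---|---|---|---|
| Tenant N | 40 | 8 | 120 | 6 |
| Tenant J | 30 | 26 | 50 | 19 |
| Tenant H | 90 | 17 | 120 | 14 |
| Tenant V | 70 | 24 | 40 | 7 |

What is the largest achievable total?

5220

Rank every tier by rate: Tenant J/T1 26 > Tenant V/T1 24 > Tenant J/T2 19 > Tenant H/T1 17 > Tenant H/T2 14 > Tenant N/T1 8 > Tenant V/T2 7 > Tenant N/T2 6.
Fill Tenant J T1 block (30 at 26) → 230 left.
Tenant V T1 at 24: fill all 70 → 160 left.
Tenant J/T2 (19): +50 → 110 left.
Tenant H T1 at 17: fill all 90 → 20 left.
20 remain; put them into Tenant H T2 at 14.
Total = 26×30 + 24×70 + 19×50 + 17×90 + 14×20 = 5220.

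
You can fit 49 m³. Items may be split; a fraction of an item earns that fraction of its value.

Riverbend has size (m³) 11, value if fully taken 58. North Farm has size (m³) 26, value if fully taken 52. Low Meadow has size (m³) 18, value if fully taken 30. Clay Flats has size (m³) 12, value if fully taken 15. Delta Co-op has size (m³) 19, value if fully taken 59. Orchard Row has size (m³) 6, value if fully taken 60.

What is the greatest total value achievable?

Rank by value-to-size ratio: Orchard Row 60/6≈10, Riverbend 58/11≈5.27, Delta Co-op 59/19≈3.11, North Farm 52/26≈2, Low Meadow 30/18≈1.67, Clay Flats 15/12≈1.25.
Orchard Row: take in full, 6 m³ for value 60 ; 43 left.
All 11 m³ of Riverbend fit (value 58) ; 32 remain.
Take all of Delta Co-op (19 m³, value 59) ; 13 m³ left.
Fill the last 13 m³ with part of North Farm: 13/26 of it earns 26.
Total value = 203.

203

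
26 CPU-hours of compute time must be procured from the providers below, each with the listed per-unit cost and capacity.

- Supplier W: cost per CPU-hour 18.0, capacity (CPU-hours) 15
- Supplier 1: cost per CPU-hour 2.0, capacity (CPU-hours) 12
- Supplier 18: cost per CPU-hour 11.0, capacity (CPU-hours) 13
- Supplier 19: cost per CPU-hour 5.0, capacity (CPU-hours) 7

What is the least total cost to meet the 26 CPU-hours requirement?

136

Cheapest first:
Supplier 1 (2.0): use full 12 → 14 CPU-hours to go.
Take 7 from Supplier 19 at 5.0 → need 7 more.
Supplier 18 at 11.0: take 7 of its 13 → requirement met.
Supplier W: unused.
Cost = 12×2.0 + 7×5.0 + 7×11.0 = 136.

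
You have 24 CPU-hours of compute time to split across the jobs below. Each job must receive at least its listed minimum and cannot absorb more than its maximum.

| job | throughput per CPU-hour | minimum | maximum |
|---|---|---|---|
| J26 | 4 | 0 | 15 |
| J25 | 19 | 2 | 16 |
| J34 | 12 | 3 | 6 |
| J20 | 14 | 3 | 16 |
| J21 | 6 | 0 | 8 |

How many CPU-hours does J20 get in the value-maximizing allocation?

Meeting every minimum uses 0+2+3+3+0 = 8 CPU-hours, leaving 16.
Highest throughput per CPU-hour first: J25 19 > J20 14 > J34 12 > J21 6 > J26 4.
J25: +14 to 16 (cap) ; 2 left.
J20 has room for 13 more but only 2 remain, so it gets 5.

5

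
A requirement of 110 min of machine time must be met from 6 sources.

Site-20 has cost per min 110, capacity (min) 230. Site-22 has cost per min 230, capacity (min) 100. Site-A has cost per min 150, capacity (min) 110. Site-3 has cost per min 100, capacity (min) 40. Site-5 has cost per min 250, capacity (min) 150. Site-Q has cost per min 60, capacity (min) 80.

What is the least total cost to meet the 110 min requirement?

Fill from the cheapest source first.
Take 80 from Site-Q at 60 ; need 30 more.
Site-3 (100): take the remaining 30 ; done.
Site-20, Site-A, Site-22, Site-5: unused.
Cost = 80×60 + 30×100 = 7800.

7800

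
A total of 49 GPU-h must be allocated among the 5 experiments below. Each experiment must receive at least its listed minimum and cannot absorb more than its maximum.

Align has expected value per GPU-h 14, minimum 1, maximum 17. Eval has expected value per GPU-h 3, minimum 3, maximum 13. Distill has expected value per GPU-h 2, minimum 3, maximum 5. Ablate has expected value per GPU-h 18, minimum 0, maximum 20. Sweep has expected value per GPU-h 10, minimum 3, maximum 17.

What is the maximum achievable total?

Meeting every minimum uses 1+3+3+0+3 = 10 GPU-h, leaving 39.
Highest expected value per GPU-h first: Ablate 18 > Align 14 > Sweep 10 > Eval 3 > Distill 2.
Ablate takes 20 more to reach its cap of 20 ; 19 left.
Give Align 16 more to hit its cap of 17 ; 3 left.
Only 3 left; Sweep takes them to reach 6.
Total = 14×17 + 3×3 + 2×3 + 18×20 + 10×6 = 673.

673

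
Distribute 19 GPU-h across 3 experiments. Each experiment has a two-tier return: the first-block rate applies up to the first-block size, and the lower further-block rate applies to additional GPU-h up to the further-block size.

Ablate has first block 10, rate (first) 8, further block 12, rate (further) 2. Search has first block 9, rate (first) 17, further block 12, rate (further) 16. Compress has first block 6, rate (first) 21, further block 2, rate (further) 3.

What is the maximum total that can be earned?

343

Treat each block as its own option and order by rate: Compress/tier1 21 > Search/tier1 17 > Search/tier2 16 > Ablate/tier1 8 > Compress/tier2 3 > Ablate/tier2 2.
Compress tier1 at 21: fill all 6 → 13 left.
Fill Search tier1 block (9 at 17) → 4 left.
Search/tier2: +4 of 12 at 16; pool empty.
Total = 21×6 + 17×9 + 16×4 = 343.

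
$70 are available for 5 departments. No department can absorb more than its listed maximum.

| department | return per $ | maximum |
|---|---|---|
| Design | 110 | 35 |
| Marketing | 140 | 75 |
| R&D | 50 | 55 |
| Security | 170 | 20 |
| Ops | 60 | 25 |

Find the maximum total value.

Order the departments by return per $: Security 170 > Marketing 140 > Design 110 > Ops 60 > R&D 50.
Give Security 20 to hit its cap of 20 — 50 left.
Only 50 left; Marketing takes them to reach 50.
Total = 140×50 + 170×20 = 10400.

10400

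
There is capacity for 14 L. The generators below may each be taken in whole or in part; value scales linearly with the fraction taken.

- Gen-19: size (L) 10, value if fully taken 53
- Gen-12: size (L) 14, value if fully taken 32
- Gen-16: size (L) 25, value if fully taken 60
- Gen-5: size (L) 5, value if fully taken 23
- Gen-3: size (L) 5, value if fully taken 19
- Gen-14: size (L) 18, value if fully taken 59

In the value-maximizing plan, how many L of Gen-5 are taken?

4

Rank by value-to-size ratio: Gen-19 53/10≈5.3, Gen-5 23/5≈4.6, Gen-3 19/5≈3.8, Gen-14 59/18≈3.28, Gen-16 60/25≈2.4, Gen-12 32/14≈2.29.
All 10 L of Gen-19 fit (value 53) — 4 remain.
Only 4 L remain; take 4/5 of Gen-5 for value 23×4/5 = 18.4.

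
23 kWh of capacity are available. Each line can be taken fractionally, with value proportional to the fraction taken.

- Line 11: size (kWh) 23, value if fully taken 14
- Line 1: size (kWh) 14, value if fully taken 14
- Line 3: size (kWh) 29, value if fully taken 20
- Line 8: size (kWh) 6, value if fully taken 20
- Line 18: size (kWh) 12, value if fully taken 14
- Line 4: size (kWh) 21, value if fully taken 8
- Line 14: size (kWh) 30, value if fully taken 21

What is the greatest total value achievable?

39

Sort by value density: Line 8 20/6≈3.33, Line 18 14/12≈1.17, Line 1 14/14≈1, Line 14 21/30≈0.7, Line 3 20/29≈0.69, Line 11 14/23≈0.609, Line 4 8/21≈0.381.
Line 8: take in full, 6 kWh for value 20 — 17 left.
All 12 kWh of Line 18 fit (value 14) — 5 remain.
5 kWh left: a 5/14 share of Line 1 gives 14×5/14 = 5.
Total value = 39.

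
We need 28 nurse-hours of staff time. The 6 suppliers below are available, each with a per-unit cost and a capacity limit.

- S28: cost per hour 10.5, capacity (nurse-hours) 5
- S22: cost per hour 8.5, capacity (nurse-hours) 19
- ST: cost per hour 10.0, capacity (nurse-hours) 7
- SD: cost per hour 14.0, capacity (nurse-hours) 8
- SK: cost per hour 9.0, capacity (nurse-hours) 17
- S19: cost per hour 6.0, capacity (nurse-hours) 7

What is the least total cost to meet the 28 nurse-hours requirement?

Use suppliers in increasing cost order.
S19 at 6.0: take all 7 nurse-hours — 21 still needed.
S22 at 8.5: take all 19 nurse-hours — 2 still needed.
SK (9.0): take the remaining 2 — done.
ST, S28, SD: unused.
Cost = 7×6.0 + 19×8.5 + 2×9.0 = 221.5.

221.5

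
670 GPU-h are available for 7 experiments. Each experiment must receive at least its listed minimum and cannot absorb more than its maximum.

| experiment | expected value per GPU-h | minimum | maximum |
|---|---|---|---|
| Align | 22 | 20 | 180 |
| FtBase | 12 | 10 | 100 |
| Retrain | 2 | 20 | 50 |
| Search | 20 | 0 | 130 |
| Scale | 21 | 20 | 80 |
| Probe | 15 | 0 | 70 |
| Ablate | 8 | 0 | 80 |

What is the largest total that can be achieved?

Meeting every minimum uses 20+10+20+0+20+0+0 = 70 GPU-h, leaving 600.
Highest expected value per GPU-h first: Align 22 > Scale 21 > Search 20 > Probe 15 > FtBase 12 > Ablate 8 > Retrain 2.
Give Align 160 more to hit its cap of 180 → 440 left.
Scale takes 60 more to reach its cap of 80 → 380 left.
Search: +130 to 130 (cap) → 250 left.
Probe takes 70 more to reach its cap of 70 → 180 left.
Give FtBase 90 more to hit its cap of 100 → 90 left.
Ablate: +80 to 80 (cap) → 10 left.
Retrain has room for 30 more but only 10 remain, so it gets 30.
Total = 22×180 + 12×100 + 2×30 + 20×130 + 21×80 + 15×70 + 8×80 = 11190.

11190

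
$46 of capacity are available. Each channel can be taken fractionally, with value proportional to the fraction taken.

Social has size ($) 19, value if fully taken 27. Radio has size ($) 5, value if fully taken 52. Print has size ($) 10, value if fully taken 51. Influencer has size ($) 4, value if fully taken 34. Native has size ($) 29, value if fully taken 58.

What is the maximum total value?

191

Best value per unit of size first: Radio 52/5≈10.4, Influencer 34/4≈8.5, Print 51/10≈5.1, Native 58/29≈2, Social 27/19≈1.42.
Take all of Radio (5 $, value 52) — 41 $ left.
Influencer: take in full, 4 $ for value 34 — 37 left.
Print: take in full, 10 $ for value 51 — 27 left.
Fill the last 27 $ with part of Native: 27/29 of it earns 54.
Total value = 191.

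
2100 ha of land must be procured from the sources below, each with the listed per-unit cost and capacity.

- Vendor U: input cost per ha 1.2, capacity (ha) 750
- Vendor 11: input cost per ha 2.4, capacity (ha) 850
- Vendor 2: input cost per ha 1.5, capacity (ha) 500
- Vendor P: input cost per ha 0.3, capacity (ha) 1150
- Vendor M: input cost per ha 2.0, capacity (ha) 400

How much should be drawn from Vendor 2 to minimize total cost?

Cheapest first:
Take 1150 from Vendor P at 0.3 ; need 950 more.
Vendor U (1.2): use full 750 ; 200 ha to go.
Vendor 2 at 1.5: take 200 of its 500 ; requirement met.
Vendor M, Vendor 11: unused.

200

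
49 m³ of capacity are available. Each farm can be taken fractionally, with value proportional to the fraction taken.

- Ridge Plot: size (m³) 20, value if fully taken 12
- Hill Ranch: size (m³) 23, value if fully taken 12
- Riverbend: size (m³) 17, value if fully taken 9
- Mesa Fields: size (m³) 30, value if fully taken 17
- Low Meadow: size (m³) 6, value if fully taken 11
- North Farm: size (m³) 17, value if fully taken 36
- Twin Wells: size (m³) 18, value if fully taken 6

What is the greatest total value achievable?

Sort by value density: North Farm 36/17≈2.12, Low Meadow 11/6≈1.83, Ridge Plot 12/20≈0.6, Mesa Fields 17/30≈0.567, Riverbend 9/17≈0.529, Hill Ranch 12/23≈0.522, Twin Wells 6/18≈0.333.
Take all of North Farm (17 m³, value 36) → 32 m³ left.
Take all of Low Meadow (6 m³, value 11) → 26 m³ left.
Take all of Ridge Plot (20 m³, value 12) → 6 m³ left.
6 m³ left: a 6/30 share of Mesa Fields gives 17×6/30 = 3.4.
Total value = 62.4.

62.4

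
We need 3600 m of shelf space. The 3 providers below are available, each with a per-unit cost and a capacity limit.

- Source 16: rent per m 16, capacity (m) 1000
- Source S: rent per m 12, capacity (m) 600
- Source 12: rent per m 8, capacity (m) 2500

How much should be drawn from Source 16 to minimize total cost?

Use providers in increasing cost order.
Take 2500 from Source 12 at 8 → need 1100 more.
Source S at 12: take all 600 m → 500 still needed.
Take 500 from Source 16 at 16 to finish.

500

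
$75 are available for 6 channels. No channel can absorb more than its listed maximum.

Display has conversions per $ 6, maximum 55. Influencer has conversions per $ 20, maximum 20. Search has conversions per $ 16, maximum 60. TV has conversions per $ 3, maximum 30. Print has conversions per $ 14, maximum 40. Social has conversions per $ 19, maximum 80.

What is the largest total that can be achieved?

1445

Highest conversions per $ first: Influencer 20 > Social 19 > Search 16 > Print 14 > Display 6 > TV 3.
Influencer takes 20 to reach its cap of 20 ; 55 left.
Social has room for 80 but only 55 remain, so it gets 55.
Total = 20×20 + 19×55 = 1445.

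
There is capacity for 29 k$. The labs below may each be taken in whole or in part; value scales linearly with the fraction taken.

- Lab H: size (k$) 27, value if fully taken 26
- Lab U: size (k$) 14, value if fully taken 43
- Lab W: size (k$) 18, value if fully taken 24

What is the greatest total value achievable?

Sort by value density: Lab U 43/14≈3.07, Lab W 24/18≈1.33, Lab H 26/27≈0.963.
Take all of Lab U (14 k$, value 43) ; 15 k$ left.
Fill the last 15 k$ with part of Lab W: 15/18 of it earns 20.
Total value = 63.

63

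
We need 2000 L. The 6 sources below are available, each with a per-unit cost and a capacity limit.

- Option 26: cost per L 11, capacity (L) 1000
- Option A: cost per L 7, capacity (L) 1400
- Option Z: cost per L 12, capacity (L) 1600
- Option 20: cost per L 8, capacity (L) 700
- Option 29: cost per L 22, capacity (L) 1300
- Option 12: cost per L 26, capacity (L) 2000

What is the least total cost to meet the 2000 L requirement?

Fill from the cheapest source first.
Take 1400 from Option A at 7 → need 600 more.
Option 20 at 8: take 600 of its 700 → requirement met.
Option 26, Option Z, Option 29, Option 12: unused.
Cost = 1400×7 + 600×8 = 14600.

14600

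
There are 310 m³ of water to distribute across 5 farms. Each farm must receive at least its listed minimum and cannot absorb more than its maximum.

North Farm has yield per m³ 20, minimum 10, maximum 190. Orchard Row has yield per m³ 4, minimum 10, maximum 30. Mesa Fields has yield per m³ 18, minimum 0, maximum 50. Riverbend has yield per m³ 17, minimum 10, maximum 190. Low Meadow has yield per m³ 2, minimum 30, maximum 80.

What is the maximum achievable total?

5310

Meeting every minimum uses 10+10+0+10+30 = 60 m³, leaving 250.
Highest yield per m³ first: North Farm 20 > Mesa Fields 18 > Riverbend 17 > Orchard Row 4 > Low Meadow 2.
North Farm takes 180 more to reach its cap of 190 — 70 left.
Mesa Fields: +50 to 50 (cap) — 20 left.
Only 20 left; Riverbend takes them to reach 30.
Total = 20×190 + 4×10 + 18×50 + 17×30 + 2×30 = 5310.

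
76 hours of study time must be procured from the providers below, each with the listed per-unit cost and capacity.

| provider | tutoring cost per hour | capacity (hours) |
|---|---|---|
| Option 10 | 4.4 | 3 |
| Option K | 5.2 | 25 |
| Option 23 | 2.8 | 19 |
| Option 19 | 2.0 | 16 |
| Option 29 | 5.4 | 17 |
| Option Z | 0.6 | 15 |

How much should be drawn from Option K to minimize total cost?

23

Cheapest first:
Take 15 from Option Z at 0.6 — need 61 more.
Option 19 at 2.0: take all 16 hours — 45 still needed.
Option 23 at 2.8: take all 19 hours — 26 still needed.
Option 10 (4.4): use full 3 — 23 hours to go.
Option K at 5.2: take 23 of its 25 — requirement met.
Option 29: unused.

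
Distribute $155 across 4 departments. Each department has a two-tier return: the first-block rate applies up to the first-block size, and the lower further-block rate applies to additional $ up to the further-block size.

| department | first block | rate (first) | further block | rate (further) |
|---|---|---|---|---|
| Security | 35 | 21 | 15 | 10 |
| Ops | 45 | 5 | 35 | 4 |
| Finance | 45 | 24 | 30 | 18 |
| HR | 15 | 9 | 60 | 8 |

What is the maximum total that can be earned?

2760

Order all 8 blocks by rate: Finance/tier1 24 > Security/tier1 21 > Finance/tier2 18 > Security/tier2 10 > HR/tier1 9 > HR/tier2 8 > Ops/tier1 5 > Ops/tier2 4.
Finance/tier1 (24): +45 — 110 left.
Security/tier1 (21): +35 — 75 left.
Finance tier2 at 18: fill all 30 — 45 left.
Security tier2 at 10: fill all 15 — 30 left.
Fill HR tier1 block (15 at 9) — 15 left.
HR/tier2: +15 of 60 at 8; pool empty.
Total = 24×45 + 21×35 + 18×30 + 10×15 + 9×15 + 8×15 = 2760.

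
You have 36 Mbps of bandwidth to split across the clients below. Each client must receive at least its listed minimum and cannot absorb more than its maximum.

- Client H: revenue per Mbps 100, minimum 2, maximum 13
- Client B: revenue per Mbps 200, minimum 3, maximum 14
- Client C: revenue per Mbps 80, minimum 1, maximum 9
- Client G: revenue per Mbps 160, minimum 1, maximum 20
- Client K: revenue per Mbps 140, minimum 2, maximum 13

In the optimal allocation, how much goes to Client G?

17

Meeting every minimum uses 2+3+1+1+2 = 9 Mbps, leaving 27.
Highest revenue per Mbps first: Client B 200 > Client G 160 > Client K 140 > Client H 100 > Client C 80.
Client B takes 11 more to reach its cap of 14 — 16 left.
Only 16 left; Client G takes them to reach 17.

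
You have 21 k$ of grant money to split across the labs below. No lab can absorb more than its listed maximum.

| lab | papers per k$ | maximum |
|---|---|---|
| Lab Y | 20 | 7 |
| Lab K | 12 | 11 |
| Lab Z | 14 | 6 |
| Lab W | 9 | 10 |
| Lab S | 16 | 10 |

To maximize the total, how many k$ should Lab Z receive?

4

Order the labs by papers per k$: Lab Y 20 > Lab S 16 > Lab Z 14 > Lab K 12 > Lab W 9.
Lab Y takes 7 to reach its cap of 7 ; 14 left.
Give Lab S 10 to hit its cap of 10 ; 4 left.
Lab Z: +4 (room for 6) → 4. Pool exhausted.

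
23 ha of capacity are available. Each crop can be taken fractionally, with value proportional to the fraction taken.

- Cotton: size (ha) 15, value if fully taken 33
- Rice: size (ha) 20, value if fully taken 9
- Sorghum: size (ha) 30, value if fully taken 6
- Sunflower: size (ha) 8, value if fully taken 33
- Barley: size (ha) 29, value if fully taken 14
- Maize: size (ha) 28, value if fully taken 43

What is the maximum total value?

Sort by value density: Sunflower 33/8≈4.12, Cotton 33/15≈2.2, Maize 43/28≈1.54, Barley 14/29≈0.483, Rice 9/20≈0.45, Sorghum 6/30≈0.2.
All 8 ha of Sunflower fit (value 33) — 15 remain.
Take all of Cotton (15 ha, value 33) — 0 ha left.
Total value = 66.

66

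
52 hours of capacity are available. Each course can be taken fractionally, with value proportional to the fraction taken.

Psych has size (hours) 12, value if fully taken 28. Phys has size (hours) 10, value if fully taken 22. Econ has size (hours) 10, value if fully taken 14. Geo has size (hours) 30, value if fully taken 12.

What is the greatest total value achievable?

72

Best value per unit of size first: Psych 28/12≈2.33, Phys 22/10≈2.2, Econ 14/10≈1.4, Geo 12/30≈0.4.
Psych: take in full, 12 hours for value 28 — 40 left.
Phys: take in full, 10 hours for value 22 — 30 left.
Econ: take in full, 10 hours for value 14 — 20 left.
20 hours left: a 20/30 share of Geo gives 12×20/30 = 8.
Total value = 72.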